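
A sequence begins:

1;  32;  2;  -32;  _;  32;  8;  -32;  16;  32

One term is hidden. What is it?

Taking every 2nd term gives 2 separate tracks.
Track A is 1, 2, ?, 8, 16, which is a geometric progression (common ratio 2).
Track B is 32, -32, 32, -32, 32, which is oscillating between 32 and -32.
Track A's pattern makes the blank 4.

4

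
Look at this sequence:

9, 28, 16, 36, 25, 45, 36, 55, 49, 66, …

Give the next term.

Split by position mod 2 into 2 tracks.
Track A: 9, 16, 25, 36, 49 — perfect squares starting at 3².
Track B: 28, 36, 45, 55, 66 — triangular numbers n(n+1)/2 for n = 7, 8, ….
The 11th slot belongs to track A; its 6th term is 64.

64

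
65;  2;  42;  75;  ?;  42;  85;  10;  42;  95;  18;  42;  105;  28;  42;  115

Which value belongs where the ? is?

8

Read the sequence 3 terms at a time; column i is its own pattern.
Track A is 65, 75, 85, 95, 105, 115, which is arithmetic with common difference +10.
Track B is 2, ?, 10, 18, 28, which is each term equals the sum of the previous two.
Track C is 42, 42, 42, 42, 42, which is always 42.
Filling track B at index 2 by its rule yields 8.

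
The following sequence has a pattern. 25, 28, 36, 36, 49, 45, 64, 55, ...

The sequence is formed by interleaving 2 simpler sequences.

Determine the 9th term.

81

The terms cycle through 2 interleaved subsequences.
Track A = 25, 36, 49, 64: the squares 5², 6², 7², ….
Track B = 28, 36, 45, 55: the triangular numbers T_7, T_8, ….
Position 9 → track A, term 5 = 81.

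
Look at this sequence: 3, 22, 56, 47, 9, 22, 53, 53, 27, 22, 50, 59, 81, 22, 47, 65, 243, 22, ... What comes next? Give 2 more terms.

Split by position mod 4: positions 1, 5, 9, … form one track, and each other residue class forms its own.
Stream A = 3, 9, 27, 81, 243: multiplying by 3 each time.
Stream B = 22, 22, 22, 22, 22: always 22.
Stream C = 56, 53, 50, 47: subtracting 3 each time.
Stream D = 47, 53, 59, 65: linear: a_n = 41 + 6·n.
The 19th slot belongs to stream C; its 5th term is 44.
Position 20 → stream D, term 5 = 71.

44, 71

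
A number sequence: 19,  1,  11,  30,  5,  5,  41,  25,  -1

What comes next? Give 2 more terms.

Split by position mod 3: positions 1, 4, 7, … form one track, and each other residue class forms its own.
Track A is 19, 30, 41, which is adding 11 each time.
Track B is 1, 5, 25, which is powers 5^0, 5^1, 5^2, ….
Track C is 11, 5, -1, which is subtracting 6 each time.
The 10th slot belongs to track A; its 4th term is 52.
Term 11 comes from track B (its 4th entry): 125.

52, 125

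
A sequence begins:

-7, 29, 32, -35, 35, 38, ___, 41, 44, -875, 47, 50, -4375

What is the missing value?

-175

Reading positions in blocks of 3 reveals the pattern ABB — 2 tracks woven together.
Subsequence A = -7, -35, ?, -875, -4375: geometric with ratio 5.
Subsequence B = 29, 32, 35, 38, 41, 44, 47, 50: adding 3 each time.
Subsequence A's pattern makes the blank -175.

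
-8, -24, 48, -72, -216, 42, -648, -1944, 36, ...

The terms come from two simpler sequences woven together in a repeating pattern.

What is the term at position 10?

Reading positions in blocks of 3 reveals the pattern AAB — 2 tracks woven together.
Stream A: -8, -24, -72, -216, -648, -1944 — multiplying by 3 each time.
Stream B: 48, 42, 36 — subtracting 6 each time.
Position 10 → stream A, term 7 = -5832.

-5832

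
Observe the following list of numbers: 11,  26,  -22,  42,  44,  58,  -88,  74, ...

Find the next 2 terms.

176, 90

Split by position mod 2 into 2 tracks.
Subsequence A: 11, -22, 44, -88 (geometric, ×-2 each step).
Subsequence B: 26, 42, 58, 74 (arithmetic with common difference +16).
Term 9 comes from subsequence A (its 5th entry): 176.
Term 10 comes from subsequence B (its 5th entry): 90.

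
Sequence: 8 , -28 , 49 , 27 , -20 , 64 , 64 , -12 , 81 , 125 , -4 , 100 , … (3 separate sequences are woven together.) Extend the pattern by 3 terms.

216, 4, 121

Taking every 3rd term gives 3 separate tracks.
Track A = 8, 27, 64, 125: consecutive cubes n³ from n = 2.
Track B = -28, -20, -12, -4: adding 8 each time.
Track C = 49, 64, 81, 100: perfect squares starting at 7².
Position 13 → track A, term 5 = 216.
Term 14 comes from track B (its 5th entry): 4.
Position 15 falls in track C as its term 5, giving 121.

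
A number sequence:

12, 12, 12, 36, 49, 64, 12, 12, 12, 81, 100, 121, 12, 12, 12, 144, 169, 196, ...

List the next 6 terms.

12, 12, 12, 225, 256, 289

Reading positions in blocks of 6 reveals the pattern AAABBB — 2 tracks woven together.
Stream A: 12, 12, 12, 12, 12, 12, 12, 12, 12. Always 12.
Stream B: 36, 49, 64, 81, 100, 121, 144, 169, 196. The squares 6², 7², 8², ….
Position 19 falls in stream A as its term 10, giving 12.
The 20th slot belongs to stream A; its 11th term is 12.
Position 21 falls in stream A as its term 12, giving 12.
The 22nd slot belongs to stream B; its 10th term is 225.
Term 23 comes from stream B (its 11th entry): 256.
Position 24 → stream B, term 12 = 289.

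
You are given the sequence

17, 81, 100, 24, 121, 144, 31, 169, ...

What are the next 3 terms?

The slot pattern repeats as ABB (period 3), so there are 2 interleaved tracks.
Stream A: 17, 24, 31 (arithmetic with common difference +7).
Stream B: 81, 100, 121, 144, 169 (perfect squares starting at 9²).
Term 9 comes from stream B (its 6th entry): 196.
Position 10 → stream A, term 4 = 38.
The 11th slot belongs to stream B; its 7th term is 225.

196, 38, 225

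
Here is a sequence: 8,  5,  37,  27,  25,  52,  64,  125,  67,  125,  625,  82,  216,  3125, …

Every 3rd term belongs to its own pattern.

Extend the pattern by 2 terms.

The terms cycle through 3 interleaved subsequences.
Stream A: 8, 27, 64, 125, 216 — the cubes 2³, 3³, 4³, ….
Stream B: 5, 25, 125, 625, 3125 — geometric, ×5 each step.
Stream C: 37, 52, 67, 82 — arithmetic with common difference +15.
The 15th slot belongs to stream C; its 5th term is 97.
Position 16 → stream A, term 6 = 343.

97, 343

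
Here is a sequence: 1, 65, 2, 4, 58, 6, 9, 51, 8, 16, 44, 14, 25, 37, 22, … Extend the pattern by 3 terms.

36, 30, 36

Read the sequence 3 terms at a time; column i is its own pattern.
Stream A: 1, 4, 9, 16, 25 — perfect squares starting at 1².
Stream B: 65, 58, 51, 44, 37 — arithmetic with common difference −7.
Stream C: 2, 6, 8, 14, 22 — a Fibonacci-like recurrence a_n = a_{n-1} + a_{n-2}.
Position 16 → stream A, term 6 = 36.
Position 17 → stream B, term 6 = 30.
The 18th slot belongs to stream C; its 6th term is 36.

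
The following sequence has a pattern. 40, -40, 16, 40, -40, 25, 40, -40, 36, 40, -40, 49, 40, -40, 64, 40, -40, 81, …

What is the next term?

Reading positions in blocks of 3 reveals the pattern AAB — 2 tracks woven together.
Track A is 40, -40, 40, -40, 40, -40, 40, -40, 40, -40, 40, -40, which is the oscillation 40·(−1)^(n+1).
Track B is 16, 25, 36, 49, 64, 81, which is the squares 4², 5², 6², ….
Position 19 → track A, term 13 = 40.

40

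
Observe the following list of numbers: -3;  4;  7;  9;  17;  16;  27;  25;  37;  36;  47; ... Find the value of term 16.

Positions 1, 3, 5, … form one subsequence and positions 2, 4, 6, … form another.
Subsequence A = -3, 7, 17, 27, 37, 47: adding 10 each time.
Subsequence B = 4, 9, 16, 25, 36: the squares 2², 3², 4², ….
The 16th slot belongs to subsequence B; its 8th term is 81.

81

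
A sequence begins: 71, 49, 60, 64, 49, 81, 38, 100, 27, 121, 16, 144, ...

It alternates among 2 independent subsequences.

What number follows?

5

Taking every 2nd term gives 2 separate tracks.
Track A: 71, 60, 49, 38, 27, 16 — linear: a_n = 82 − 11·n.
Track B: 49, 64, 81, 100, 121, 144 — consecutive squares n² from n = 7.
Position 13 → track A, term 7 = 5.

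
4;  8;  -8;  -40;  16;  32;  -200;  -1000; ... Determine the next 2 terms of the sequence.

64, 128

The slot pattern repeats as AABB (period 4), so there are 2 interleaved tracks.
Track A: 4, 8, 16, 32 — powers 2^2, 2^3, 2^4, ….
Track B: -8, -40, -200, -1000 — geometric, ×5 each step.
Position 9 → track A, term 5 = 64.
Position 10 → track A, term 6 = 128.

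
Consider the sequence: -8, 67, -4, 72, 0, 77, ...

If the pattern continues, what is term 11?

12

Odd-indexed and even-indexed terms follow separate rules.
Stream A is -8, -4, 0, which is arithmetic, step +4.
Stream B is 67, 72, 77, which is arithmetic, step +5.
Position 11 falls in stream A as its term 6, giving 12.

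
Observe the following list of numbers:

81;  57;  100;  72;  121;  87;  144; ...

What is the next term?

102

Odd-indexed and even-indexed terms follow separate rules.
Stream A: 81, 100, 121, 144 (the squares 9², 10², 11², …).
Stream B: 57, 72, 87 (arithmetic with common difference +15).
Term 8 comes from stream B (its 4th entry): 102.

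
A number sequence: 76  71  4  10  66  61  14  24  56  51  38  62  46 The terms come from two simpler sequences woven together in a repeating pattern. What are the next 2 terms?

41, 100

Reading positions in blocks of 4 reveals the pattern AABB — 2 tracks woven together.
Stream A: 76, 71, 66, 61, 56, 51, 46. Subtracting 5 each time.
Stream B: 4, 10, 14, 24, 38, 62. A Fibonacci-like recurrence a_n = a_{n-1} + a_{n-2}.
Term 14 comes from stream A (its 8th entry): 41.
Term 15 comes from stream B (its 7th entry): 100.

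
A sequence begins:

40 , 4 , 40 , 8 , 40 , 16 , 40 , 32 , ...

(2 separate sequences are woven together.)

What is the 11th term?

40

Taking every 2nd term gives 2 separate tracks.
Stream A: 40, 40, 40, 40. Constant 40.
Stream B: 4, 8, 16, 32. Geometric, ×2 each step.
Position 11 → stream A, term 6 = 40.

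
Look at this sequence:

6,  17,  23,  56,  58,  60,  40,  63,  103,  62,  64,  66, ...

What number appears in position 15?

The slot pattern repeats as AAABBB (period 6), so there are 2 interleaved tracks.
Track A = 6, 17, 23, 40, 63, 103: Fibonacci-style (each term is the sum of the two before it).
Track B = 56, 58, 60, 62, 64, 66: arithmetic with common difference +2.
Term 15 comes from track A (its 9th entry): 435.

435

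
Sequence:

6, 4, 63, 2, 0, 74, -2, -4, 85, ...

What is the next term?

-6

The slot pattern repeats as AAB (period 3), so there are 2 interleaved tracks.
Subsequence A: 6, 4, 2, 0, -2, -4 — linear: a_n = 8 − 2·n.
Subsequence B: 63, 74, 85 — adding 11 each time.
The 10th slot belongs to subsequence A; its 7th term is -6.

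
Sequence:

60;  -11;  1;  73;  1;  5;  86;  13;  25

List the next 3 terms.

The terms cycle through 3 interleaved subsequences.
Subsequence A: 60, 73, 86. Arithmetic with common difference +13.
Subsequence B: -11, 1, 13. Arithmetic with common difference +12.
Subsequence C: 1, 5, 25. Powers 5^0, 5^1, 5^2, ….
The 10th slot belongs to subsequence A; its 4th term is 99.
Term 11 comes from subsequence B (its 4th entry): 25.
Position 12 falls in subsequence C as its term 4, giving 125.

99, 25, 125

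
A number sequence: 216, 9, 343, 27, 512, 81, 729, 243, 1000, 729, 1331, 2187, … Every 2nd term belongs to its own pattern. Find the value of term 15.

2197

Taking every 2nd term gives 2 separate tracks.
Track A: 216, 343, 512, 729, 1000, 1331. The cubes 6³, 7³, 8³, ….
Track B: 9, 27, 81, 243, 729, 2187. A geometric progression (common ratio 3).
Term 15 comes from track A (its 8th entry): 2197.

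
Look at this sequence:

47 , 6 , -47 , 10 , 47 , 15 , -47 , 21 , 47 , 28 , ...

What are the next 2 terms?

Positions 1, 3, 5, … form one subsequence and positions 2, 4, 6, … form another.
Track A = 47, -47, 47, -47, 47: alternating ±47.
Track B = 6, 10, 15, 21, 28: the triangular numbers T_3, T_4, ….
Position 11 falls in track A as its term 6, giving -47.
Position 12 → track B, term 6 = 36.

-47, 36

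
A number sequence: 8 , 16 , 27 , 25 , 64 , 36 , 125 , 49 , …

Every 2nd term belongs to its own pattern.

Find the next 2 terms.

216, 64

Positions 1, 3, 5, … form one subsequence and positions 2, 4, 6, … form another.
Stream A is 8, 27, 64, 125, which is perfect cubes starting at 2³.
Stream B is 16, 25, 36, 49, which is perfect squares starting at 4².
Position 9 falls in stream A as its term 5, giving 216.
Position 10 falls in stream B as its term 5, giving 64.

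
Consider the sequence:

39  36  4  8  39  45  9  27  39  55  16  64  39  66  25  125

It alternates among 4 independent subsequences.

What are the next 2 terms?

39, 78

Split by position mod 4 into 4 tracks.
Subsequence A: 39, 39, 39, 39 — the constant sequence 39.
Subsequence B: 36, 45, 55, 66 — triangular numbers starting at T_8.
Subsequence C: 4, 9, 16, 25 — the squares 2², 3², 4², ….
Subsequence D: 8, 27, 64, 125 — perfect cubes starting at 2³.
Term 17 comes from subsequence A (its 5th entry): 39.
Term 18 comes from subsequence B (its 5th entry): 78.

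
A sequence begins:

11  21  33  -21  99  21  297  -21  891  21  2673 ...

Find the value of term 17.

Taking every 2nd term gives 2 separate tracks.
Subsequence A: 11, 33, 99, 297, 891, 2673 (a geometric progression (common ratio 3)).
Subsequence B: 21, -21, 21, -21, 21 (oscillating between 21 and -21).
Position 17 falls in subsequence A as its term 9, giving 72171.

72171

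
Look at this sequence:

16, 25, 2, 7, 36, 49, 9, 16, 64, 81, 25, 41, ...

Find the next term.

Positions follow the repeating pattern AABB; grouping by letter gives 2 tracks.
Stream A: 16, 25, 36, 49, 64, 81 — perfect squares starting at 4².
Stream B: 2, 7, 9, 16, 25, 41 — Fibonacci-style (each term is the sum of the two before it).
Position 13 falls in stream A as its term 7, giving 100.

100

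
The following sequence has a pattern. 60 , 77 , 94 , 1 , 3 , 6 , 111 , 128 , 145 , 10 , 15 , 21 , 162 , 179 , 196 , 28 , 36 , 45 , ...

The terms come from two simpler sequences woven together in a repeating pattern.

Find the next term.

213

Reading positions in blocks of 6 reveals the pattern AAABBB — 2 tracks woven together.
Subsequence A: 60, 77, 94, 111, 128, 145, 162, 179, 196. Arithmetic, step +17.
Subsequence B: 1, 3, 6, 10, 15, 21, 28, 36, 45. Triangular numbers starting at T_1.
Position 19 → subsequence A, term 10 = 213.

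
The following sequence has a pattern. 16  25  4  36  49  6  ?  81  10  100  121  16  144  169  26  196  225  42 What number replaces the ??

64

Reading positions in blocks of 3 reveals the pattern AAB — 2 tracks woven together.
Track A = 16, 25, 36, 49, ?, 81, 100, 121, 144, 169, 196, 225: consecutive squares n² from n = 4.
Track B = 4, 6, 10, 16, 26, 42: each term equals the sum of the previous two.
Filling track A at index 5 by its rule yields 64.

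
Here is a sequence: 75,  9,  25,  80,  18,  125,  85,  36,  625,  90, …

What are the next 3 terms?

72, 3125, 95

Split by position mod 3 into 3 tracks.
Track A: 75, 80, 85, 90 — arithmetic, step +5.
Track B: 9, 18, 36 — a geometric progression (common ratio 2).
Track C: 25, 125, 625 — powers 5^2, 5^3, 5^4, ….
Term 11 comes from track B (its 4th entry): 72.
Position 12 → track C, term 4 = 3125.
Term 13 comes from track A (its 5th entry): 95.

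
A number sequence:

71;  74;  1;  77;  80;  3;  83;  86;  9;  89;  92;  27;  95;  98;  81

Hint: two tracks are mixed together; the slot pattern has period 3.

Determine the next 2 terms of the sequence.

101, 104

The slot pattern repeats as AAB (period 3), so there are 2 interleaved tracks.
Track A is 71, 74, 77, 80, 83, 86, 89, 92, 95, 98, which is arithmetic with common difference +3.
Track B is 1, 3, 9, 27, 81, which is geometric, ×3 each step.
Position 16 falls in track A as its term 11, giving 101.
Term 17 comes from track A (its 12th entry): 104.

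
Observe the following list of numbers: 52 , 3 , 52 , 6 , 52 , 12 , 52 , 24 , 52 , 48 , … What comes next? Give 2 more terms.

Split by position mod 2 into 2 tracks.
Stream A: 52, 52, 52, 52, 52 (the constant sequence 52).
Stream B: 3, 6, 12, 24, 48 (a geometric progression (common ratio 2)).
Position 11 falls in stream A as its term 6, giving 52.
Position 12 falls in stream B as its term 6, giving 96.

52, 96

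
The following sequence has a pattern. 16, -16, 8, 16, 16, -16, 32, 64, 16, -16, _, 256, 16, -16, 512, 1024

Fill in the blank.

The slot pattern repeats as AABB (period 4), so there are 2 interleaved tracks.
Track A is 16, -16, 16, -16, 16, -16, 16, -16, which is the oscillation 16·(−1)^(n+1).
Track B is 8, 16, 32, 64, ?, 256, 512, 1024, which is powers of 2.
Track B's pattern makes the blank 128.

128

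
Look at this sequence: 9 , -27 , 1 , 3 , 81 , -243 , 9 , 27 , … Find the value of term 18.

Positions follow the repeating pattern AABB; grouping by letter gives 2 tracks.
Subsequence A = 9, -27, 81, -243: multiplying by -3 each time.
Subsequence B = 1, 3, 9, 27: successive powers of 3.
Term 18 comes from subsequence A (its 10th entry): -177147.

-177147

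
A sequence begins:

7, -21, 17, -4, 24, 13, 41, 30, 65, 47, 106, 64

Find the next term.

Positions 1, 3, 5, … form one subsequence and positions 2, 4, 6, … form another.
Stream A = 7, 17, 24, 41, 65, 106: each term equals the sum of the previous two.
Stream B = -21, -4, 13, 30, 47, 64: adding 17 each time.
Position 13 → stream A, term 7 = 171.

171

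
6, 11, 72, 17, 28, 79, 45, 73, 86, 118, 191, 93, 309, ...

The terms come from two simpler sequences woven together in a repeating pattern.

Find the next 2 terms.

Positions follow the repeating pattern AAB; grouping by letter gives 2 tracks.
Stream A: 6, 11, 17, 28, 45, 73, 118, 191, 309 (a Fibonacci-like recurrence a_n = a_{n-1} + a_{n-2}).
Stream B: 72, 79, 86, 93 (adding 7 each time).
Term 14 comes from stream A (its 10th entry): 500.
Position 15 falls in stream B as its term 5, giving 100.

500, 100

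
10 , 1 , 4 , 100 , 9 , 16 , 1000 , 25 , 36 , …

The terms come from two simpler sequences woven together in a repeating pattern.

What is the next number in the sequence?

Reading positions in blocks of 3 reveals the pattern ABB — 2 tracks woven together.
Track A: 10, 100, 1000. Successive powers of 10.
Track B: 1, 4, 9, 16, 25, 36. Perfect squares starting at 1².
Position 10 → track A, term 4 = 10000.

10000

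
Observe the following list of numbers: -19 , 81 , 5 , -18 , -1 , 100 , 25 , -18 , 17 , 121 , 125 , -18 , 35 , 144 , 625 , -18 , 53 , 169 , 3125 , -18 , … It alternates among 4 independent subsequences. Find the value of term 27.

78125

Split by position mod 4 into 4 tracks.
Track A: -19, -1, 17, 35, 53 (adding 18 each time).
Track B: 81, 100, 121, 144, 169 (consecutive squares n² from n = 9).
Track C: 5, 25, 125, 625, 3125 (powers 5^1, 5^2, 5^3, …).
Track D: -18, -18, -18, -18, -18 (always -18).
The 27th slot belongs to track C; its 7th term is 78125.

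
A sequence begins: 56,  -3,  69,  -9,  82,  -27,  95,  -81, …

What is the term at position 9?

Odd-indexed and even-indexed terms follow separate rules.
Track A: 56, 69, 82, 95 (adding 13 each time).
Track B: -3, -9, -27, -81 (geometric, ×3 each step).
Position 9 falls in track A as its term 5, giving 108.

108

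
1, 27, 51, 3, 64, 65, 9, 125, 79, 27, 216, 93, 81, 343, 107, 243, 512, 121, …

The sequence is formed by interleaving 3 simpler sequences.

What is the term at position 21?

Split by position mod 3: positions 1, 4, 7, … form one track, and each other residue class forms its own.
Track A: 1, 3, 9, 27, 81, 243. Powers 3^0, 3^1, 3^2, ….
Track B: 27, 64, 125, 216, 343, 512. The cubes 3³, 4³, 5³, ….
Track C: 51, 65, 79, 93, 107, 121. Arithmetic with common difference +14.
The 21st slot belongs to track C; its 7th term is 135.

135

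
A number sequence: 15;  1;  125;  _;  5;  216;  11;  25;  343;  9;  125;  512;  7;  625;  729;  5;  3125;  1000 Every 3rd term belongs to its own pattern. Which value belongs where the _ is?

Read the sequence 3 terms at a time; column i is its own pattern.
Subsequence A is 15, ?, 11, 9, 7, 5, which is arithmetic with common difference −2.
Subsequence B is 1, 5, 25, 125, 625, 3125, which is successive powers of 5.
Subsequence C is 125, 216, 343, 512, 729, 1000, which is perfect cubes starting at 5³.
So the missing entry in subsequence A is 13.

13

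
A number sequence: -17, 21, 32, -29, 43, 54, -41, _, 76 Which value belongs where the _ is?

Positions follow the repeating pattern ABB; grouping by letter gives 2 tracks.
Subsequence A: -17, -29, -41 — subtracting 12 each time.
Subsequence B: 21, 32, 43, 54, ?, 76 — linear: a_n = 10 + 11·n.
So the missing entry in subsequence B is 65.

65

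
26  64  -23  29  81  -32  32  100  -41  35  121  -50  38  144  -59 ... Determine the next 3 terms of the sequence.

Split by position mod 3 into 3 tracks.
Track A: 26, 29, 32, 35, 38. Arithmetic, step +3.
Track B: 64, 81, 100, 121, 144. Consecutive squares n² from n = 8.
Track C: -23, -32, -41, -50, -59. Subtracting 9 each time.
The 16th slot belongs to track A; its 6th term is 41.
Position 17 → track B, term 6 = 169.
Position 18 → track C, term 6 = -68.

41, 169, -68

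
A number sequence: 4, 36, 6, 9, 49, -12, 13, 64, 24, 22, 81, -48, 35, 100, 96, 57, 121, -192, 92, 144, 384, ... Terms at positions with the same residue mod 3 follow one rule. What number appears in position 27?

1536

Split by position mod 3 into 3 tracks.
Track A is 4, 9, 13, 22, 35, 57, 92, which is Fibonacci-style (each term is the sum of the two before it).
Track B is 36, 49, 64, 81, 100, 121, 144, which is consecutive squares n² from n = 6.
Track C is 6, -12, 24, -48, 96, -192, 384, which is a geometric progression (common ratio -2).
Term 27 comes from track C (its 9th entry): 1536.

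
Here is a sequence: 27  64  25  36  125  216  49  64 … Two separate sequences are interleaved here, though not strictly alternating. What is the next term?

343

The slot pattern repeats as AABB (period 4), so there are 2 interleaved tracks.
Track A: 27, 64, 125, 216. Perfect cubes starting at 3³.
Track B: 25, 36, 49, 64. The squares 5², 6², 7², ….
Position 9 falls in track A as its term 5, giving 343.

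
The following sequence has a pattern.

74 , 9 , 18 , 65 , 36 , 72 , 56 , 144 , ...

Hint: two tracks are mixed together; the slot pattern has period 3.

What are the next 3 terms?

Reading positions in blocks of 3 reveals the pattern ABB — 2 tracks woven together.
Track A is 74, 65, 56, which is arithmetic, step −9.
Track B is 9, 18, 36, 72, 144, which is multiplying by 2 each time.
Position 9 falls in track B as its term 6, giving 288.
The 10th slot belongs to track A; its 4th term is 47.
Position 11 falls in track B as its term 7, giving 576.

288, 47, 576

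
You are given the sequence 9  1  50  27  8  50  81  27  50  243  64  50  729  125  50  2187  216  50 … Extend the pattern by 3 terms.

6561, 343, 50

Split by position mod 3 into 3 tracks.
Track A is 9, 27, 81, 243, 729, 2187, which is successive powers of 3.
Track B is 1, 8, 27, 64, 125, 216, which is consecutive cubes n³ from n = 1.
Track C is 50, 50, 50, 50, 50, 50, which is always 50.
The 19th slot belongs to track A; its 7th term is 6561.
Term 20 comes from track B (its 7th entry): 343.
Position 21 → track C, term 7 = 50.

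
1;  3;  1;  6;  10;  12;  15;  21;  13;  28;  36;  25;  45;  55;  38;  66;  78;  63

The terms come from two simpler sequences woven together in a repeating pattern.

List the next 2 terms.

Positions follow the repeating pattern AAB; grouping by letter gives 2 tracks.
Track A: 1, 3, 6, 10, 15, 21, 28, 36, 45, 55, 66, 78. The triangular numbers T_1, T_2, ….
Track B: 1, 12, 13, 25, 38, 63. A Fibonacci-like recurrence a_n = a_{n-1} + a_{n-2}.
Position 19 → track A, term 13 = 91.
The 20th slot belongs to track A; its 14th term is 105.

91, 105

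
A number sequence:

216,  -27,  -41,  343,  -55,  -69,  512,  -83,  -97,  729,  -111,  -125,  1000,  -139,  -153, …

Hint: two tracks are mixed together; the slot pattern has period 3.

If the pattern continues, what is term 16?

1331

The slot pattern repeats as ABB (period 3), so there are 2 interleaved tracks.
Subsequence A: 216, 343, 512, 729, 1000 — the cubes 6³, 7³, 8³, ….
Subsequence B: -27, -41, -55, -69, -83, -97, -111, -125, -139, -153 — arithmetic with common difference −14.
Term 16 comes from subsequence A (its 6th entry): 1331.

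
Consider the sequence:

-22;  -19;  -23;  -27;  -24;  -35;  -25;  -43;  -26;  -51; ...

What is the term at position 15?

Positions 1, 3, 5, … form one subsequence and positions 2, 4, 6, … form another.
Subsequence A: -22, -23, -24, -25, -26 — linear: a_n = -21 − n.
Subsequence B: -19, -27, -35, -43, -51 — arithmetic with common difference −8.
The 15th slot belongs to subsequence A; its 8th term is -29.

-29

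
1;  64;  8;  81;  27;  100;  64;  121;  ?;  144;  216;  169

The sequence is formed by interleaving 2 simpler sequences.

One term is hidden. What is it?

125

Taking every 2nd term gives 2 separate tracks.
Subsequence A: 1, 8, 27, 64, ?, 216 — consecutive cubes n³ from n = 1.
Subsequence B: 64, 81, 100, 121, 144, 169 — consecutive squares n² from n = 8.
Filling subsequence A at index 5 by its rule yields 125.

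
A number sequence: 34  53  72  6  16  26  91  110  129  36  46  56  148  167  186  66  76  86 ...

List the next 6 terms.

205, 224, 243, 96, 106, 116

Reading positions in blocks of 6 reveals the pattern AAABBB — 2 tracks woven together.
Stream A: 34, 53, 72, 91, 110, 129, 148, 167, 186 (arithmetic, step +19).
Stream B: 6, 16, 26, 36, 46, 56, 66, 76, 86 (adding 10 each time).
Position 19 falls in stream A as its term 10, giving 205.
Position 20 → stream A, term 11 = 224.
Term 21 comes from stream A (its 12th entry): 243.
Term 22 comes from stream B (its 10th entry): 96.
Position 23 falls in stream B as its term 11, giving 106.
The 24th slot belongs to stream B; its 12th term is 116.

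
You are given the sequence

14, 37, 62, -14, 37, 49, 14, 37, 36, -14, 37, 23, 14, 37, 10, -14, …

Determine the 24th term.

-29

The terms cycle through 3 interleaved subsequences.
Stream A is 14, -14, 14, -14, 14, -14, which is the oscillation 14·(−1)^(n+1).
Stream B is 37, 37, 37, 37, 37, which is the constant sequence 37.
Stream C is 62, 49, 36, 23, 10, which is subtracting 13 each time.
Position 24 → stream C, term 8 = -29.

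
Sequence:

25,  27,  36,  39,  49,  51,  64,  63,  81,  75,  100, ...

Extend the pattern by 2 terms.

87, 121

Taking every 2nd term gives 2 separate tracks.
Stream A = 25, 36, 49, 64, 81, 100: perfect squares starting at 5².
Stream B = 27, 39, 51, 63, 75: arithmetic, step +12.
The 12th slot belongs to stream B; its 6th term is 87.
Position 13 → stream A, term 7 = 121.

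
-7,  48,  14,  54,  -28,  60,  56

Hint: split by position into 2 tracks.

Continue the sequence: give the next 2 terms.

66, -112

The terms cycle through 2 interleaved subsequences.
Track A: -7, 14, -28, 56 — multiplying by -2 each time.
Track B: 48, 54, 60 — arithmetic, step +6.
Term 8 comes from track B (its 4th entry): 66.
The 9th slot belongs to track A; its 5th term is -112.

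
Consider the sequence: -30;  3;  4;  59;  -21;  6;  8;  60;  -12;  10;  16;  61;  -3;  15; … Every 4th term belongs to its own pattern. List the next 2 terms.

Read the sequence 4 terms at a time; column i is its own pattern.
Track A: -30, -21, -12, -3. Arithmetic with common difference +9.
Track B: 3, 6, 10, 15. Triangular numbers starting at T_2.
Track C: 4, 8, 16. Successive powers of 2.
Track D: 59, 60, 61. Arithmetic with common difference +1.
Position 15 falls in track C as its term 4, giving 32.
Position 16 → track D, term 4 = 62.

32, 62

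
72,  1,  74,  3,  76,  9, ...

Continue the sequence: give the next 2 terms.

78, 27

Positions 1, 3, 5, … form one subsequence and positions 2, 4, 6, … form another.
Track A: 72, 74, 76. Arithmetic, step +2.
Track B: 1, 3, 9. Powers of 3.
The 7th slot belongs to track A; its 4th term is 78.
Position 8 falls in track B as its term 4, giving 27.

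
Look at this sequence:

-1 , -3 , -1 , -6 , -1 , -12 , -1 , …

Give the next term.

-24

Positions 1, 3, 5, … form one subsequence and positions 2, 4, 6, … form another.
Track A = -1, -1, -1, -1: always -1.
Track B = -3, -6, -12: multiplying by 2 each time.
Position 8 → track B, term 4 = -24.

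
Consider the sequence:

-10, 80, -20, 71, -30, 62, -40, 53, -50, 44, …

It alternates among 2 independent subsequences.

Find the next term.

Positions 1, 3, 5, … form one subsequence and positions 2, 4, 6, … form another.
Track A: -10, -20, -30, -40, -50. Arithmetic, step −10.
Track B: 80, 71, 62, 53, 44. Subtracting 9 each time.
Position 11 falls in track A as its term 6, giving -60.

-60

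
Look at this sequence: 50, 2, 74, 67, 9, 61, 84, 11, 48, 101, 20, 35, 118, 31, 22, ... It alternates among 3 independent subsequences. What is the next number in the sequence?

135

Taking every 3rd term gives 3 separate tracks.
Subsequence A is 50, 67, 84, 101, 118, which is linear: a_n = 33 + 17·n.
Subsequence B is 2, 9, 11, 20, 31, which is each term equals the sum of the previous two.
Subsequence C is 74, 61, 48, 35, 22, which is subtracting 13 each time.
Term 16 comes from subsequence A (its 6th entry): 135.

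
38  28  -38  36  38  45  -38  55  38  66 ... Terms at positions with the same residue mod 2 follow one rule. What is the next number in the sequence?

Odd-indexed and even-indexed terms follow separate rules.
Stream A: 38, -38, 38, -38, 38 — the oscillation 38·(−1)^(n+1).
Stream B: 28, 36, 45, 55, 66 — triangular numbers starting at T_7.
Position 11 falls in stream A as its term 6, giving -38.

-38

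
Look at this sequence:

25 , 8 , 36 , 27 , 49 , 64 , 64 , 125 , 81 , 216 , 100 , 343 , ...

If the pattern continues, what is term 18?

1000

Positions 1, 3, 5, … form one subsequence and positions 2, 4, 6, … form another.
Subsequence A: 25, 36, 49, 64, 81, 100 (consecutive squares n² from n = 5).
Subsequence B: 8, 27, 64, 125, 216, 343 (the cubes 2³, 3³, 4³, …).
Position 18 → subsequence B, term 9 = 1000.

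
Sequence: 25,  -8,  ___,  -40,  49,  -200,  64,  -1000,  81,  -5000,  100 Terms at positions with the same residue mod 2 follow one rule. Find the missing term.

36

Odd-indexed and even-indexed terms follow separate rules.
Track A is 25, ?, 49, 64, 81, 100, which is perfect squares starting at 5².
Track B is -8, -40, -200, -1000, -5000, which is multiplying by 5 each time.
Track A's pattern makes the blank 36.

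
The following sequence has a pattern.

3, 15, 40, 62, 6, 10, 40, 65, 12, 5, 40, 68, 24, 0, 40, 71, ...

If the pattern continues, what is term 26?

-15

Split by position mod 4 into 4 tracks.
Subsequence A: 3, 6, 12, 24 (multiplying by 2 each time).
Subsequence B: 15, 10, 5, 0 (arithmetic with common difference −5).
Subsequence C: 40, 40, 40, 40 (the constant sequence 40).
Subsequence D: 62, 65, 68, 71 (linear: a_n = 59 + 3·n).
Position 26 → subsequence B, term 7 = -15.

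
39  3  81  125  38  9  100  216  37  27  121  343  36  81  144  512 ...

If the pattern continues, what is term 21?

Read the sequence 4 terms at a time; column i is its own pattern.
Stream A: 39, 38, 37, 36. Arithmetic, step −1.
Stream B: 3, 9, 27, 81. Successive powers of 3.
Stream C: 81, 100, 121, 144. Perfect squares starting at 9².
Stream D: 125, 216, 343, 512. The cubes 5³, 6³, 7³, ….
Position 21 → stream A, term 6 = 34.

34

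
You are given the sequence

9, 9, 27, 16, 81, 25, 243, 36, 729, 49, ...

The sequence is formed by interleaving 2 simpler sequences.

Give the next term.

2187

Taking every 2nd term gives 2 separate tracks.
Track A: 9, 27, 81, 243, 729 (successive powers of 3).
Track B: 9, 16, 25, 36, 49 (consecutive squares n² from n = 3).
Term 11 comes from track A (its 6th entry): 2187.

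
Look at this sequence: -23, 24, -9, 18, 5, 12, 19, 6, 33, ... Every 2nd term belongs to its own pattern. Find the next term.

Odd-indexed and even-indexed terms follow separate rules.
Subsequence A is -23, -9, 5, 19, 33, which is arithmetic, step +14.
Subsequence B is 24, 18, 12, 6, which is linear: a_n = 30 − 6·n.
Position 10 → subsequence B, term 5 = 0.

0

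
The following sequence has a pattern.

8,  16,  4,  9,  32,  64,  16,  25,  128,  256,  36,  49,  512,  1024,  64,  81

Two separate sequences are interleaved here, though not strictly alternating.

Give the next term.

The slot pattern repeats as AABB (period 4), so there are 2 interleaved tracks.
Subsequence A = 8, 16, 32, 64, 128, 256, 512, 1024: powers 2^3, 2^4, 2^5, ….
Subsequence B = 4, 9, 16, 25, 36, 49, 64, 81: the squares 2², 3², 4², ….
Position 17 → subsequence A, term 9 = 2048.

2048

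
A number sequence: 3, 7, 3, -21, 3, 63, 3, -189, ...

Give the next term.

The terms cycle through 2 interleaved subsequences.
Stream A: 3, 3, 3, 3 — constant 3.
Stream B: 7, -21, 63, -189 — a geometric progression (common ratio -3).
The 9th slot belongs to stream A; its 5th term is 3.

3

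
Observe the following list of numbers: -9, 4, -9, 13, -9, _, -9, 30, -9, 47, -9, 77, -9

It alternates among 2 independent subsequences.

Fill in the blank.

Odd-indexed and even-indexed terms follow separate rules.
Stream A: -9, -9, -9, -9, -9, -9, -9 — constant -9.
Stream B: 4, 13, ?, 30, 47, 77 — a Fibonacci-like recurrence a_n = a_{n-1} + a_{n-2}.
The gap is stream B's term 3; the rule gives 17.

17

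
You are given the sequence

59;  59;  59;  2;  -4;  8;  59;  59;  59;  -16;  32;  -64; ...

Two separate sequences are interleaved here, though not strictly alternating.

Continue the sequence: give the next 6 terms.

59, 59, 59, 128, -256, 512

Reading positions in blocks of 6 reveals the pattern AAABBB — 2 tracks woven together.
Track A is 59, 59, 59, 59, 59, 59, which is constant 59.
Track B is 2, -4, 8, -16, 32, -64, which is a geometric progression (common ratio -2).
The 13th slot belongs to track A; its 7th term is 59.
The 14th slot belongs to track A; its 8th term is 59.
The 15th slot belongs to track A; its 9th term is 59.
Term 16 comes from track B (its 7th entry): 128.
Term 17 comes from track B (its 8th entry): -256.
Position 18 → track B, term 9 = 512.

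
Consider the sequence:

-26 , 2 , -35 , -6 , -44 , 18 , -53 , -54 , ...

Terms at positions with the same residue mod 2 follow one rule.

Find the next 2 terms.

The terms cycle through 2 interleaved subsequences.
Stream A = -26, -35, -44, -53: subtracting 9 each time.
Stream B = 2, -6, 18, -54: geometric, ×-3 each step.
Position 9 → stream A, term 5 = -62.
The 10th slot belongs to stream B; its 5th term is 162.

-62, 162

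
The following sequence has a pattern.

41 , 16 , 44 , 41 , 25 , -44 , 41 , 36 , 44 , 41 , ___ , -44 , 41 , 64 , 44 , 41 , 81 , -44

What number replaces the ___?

49

Read the sequence 3 terms at a time; column i is its own pattern.
Track A: 41, 41, 41, 41, 41, 41 (constant 41).
Track B: 16, 25, 36, ?, 64, 81 (consecutive squares n² from n = 4).
Track C: 44, -44, 44, -44, 44, -44 (oscillating between 44 and -44).
The gap is track B's term 4; the rule gives 49.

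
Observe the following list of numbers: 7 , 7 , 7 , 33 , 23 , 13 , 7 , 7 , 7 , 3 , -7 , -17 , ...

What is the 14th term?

Positions follow the repeating pattern AAABBB; grouping by letter gives 2 tracks.
Track A = 7, 7, 7, 7, 7, 7: always 7.
Track B = 33, 23, 13, 3, -7, -17: arithmetic with common difference −10.
Position 14 → track A, term 8 = 7.

7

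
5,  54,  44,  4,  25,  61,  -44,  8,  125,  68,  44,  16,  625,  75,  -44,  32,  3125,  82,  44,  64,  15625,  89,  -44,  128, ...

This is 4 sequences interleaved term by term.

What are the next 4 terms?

Split by position mod 4: positions 1, 5, 9, … form one track, and each other residue class forms its own.
Stream A = 5, 25, 125, 625, 3125, 15625: a geometric progression (common ratio 5).
Stream B = 54, 61, 68, 75, 82, 89: adding 7 each time.
Stream C = 44, -44, 44, -44, 44, -44: alternating ±44.
Stream D = 4, 8, 16, 32, 64, 128: successive powers of 2.
Term 25 comes from stream A (its 7th entry): 78125.
The 26th slot belongs to stream B; its 7th term is 96.
Position 27 → stream C, term 7 = 44.
Term 28 comes from stream D (its 7th entry): 256.

78125, 96, 44, 256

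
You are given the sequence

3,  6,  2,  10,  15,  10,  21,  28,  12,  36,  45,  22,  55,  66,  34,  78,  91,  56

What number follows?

The slot pattern repeats as AAB (period 3), so there are 2 interleaved tracks.
Subsequence A: 3, 6, 10, 15, 21, 28, 36, 45, 55, 66, 78, 91. Triangular numbers n(n+1)/2 for n = 2, 3, ….
Subsequence B: 2, 10, 12, 22, 34, 56. A Fibonacci-like recurrence a_n = a_{n-1} + a_{n-2}.
The 19th slot belongs to subsequence A; its 13th term is 105.

105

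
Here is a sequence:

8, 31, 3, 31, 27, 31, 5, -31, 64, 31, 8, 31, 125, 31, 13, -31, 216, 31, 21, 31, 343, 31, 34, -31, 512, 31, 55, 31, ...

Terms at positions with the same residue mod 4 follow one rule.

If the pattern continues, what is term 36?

31

The terms cycle through 4 interleaved subsequences.
Subsequence A: 8, 27, 64, 125, 216, 343, 512 — perfect cubes starting at 2³.
Subsequence B: 31, 31, 31, 31, 31, 31, 31 — the constant sequence 31.
Subsequence C: 3, 5, 8, 13, 21, 34, 55 — each term equals the sum of the previous two.
Subsequence D: 31, -31, 31, -31, 31, -31, 31 — oscillating between 31 and -31.
Position 36 falls in subsequence D as its term 9, giving 31.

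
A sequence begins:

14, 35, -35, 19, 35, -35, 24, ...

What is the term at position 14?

35

Positions follow the repeating pattern ABB; grouping by letter gives 2 tracks.
Track A: 14, 19, 24 — arithmetic with common difference +5.
Track B: 35, -35, 35, -35 — alternating ±35.
Position 14 falls in track B as its term 9, giving 35.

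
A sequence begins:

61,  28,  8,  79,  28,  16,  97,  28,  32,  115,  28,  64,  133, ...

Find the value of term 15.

Split by position mod 3: positions 1, 4, 7, … form one track, and each other residue class forms its own.
Stream A is 61, 79, 97, 115, 133, which is arithmetic, step +18.
Stream B is 28, 28, 28, 28, which is always 28.
Stream C is 8, 16, 32, 64, which is powers 2^3, 2^4, 2^5, ….
Position 15 falls in stream C as its term 5, giving 128.

128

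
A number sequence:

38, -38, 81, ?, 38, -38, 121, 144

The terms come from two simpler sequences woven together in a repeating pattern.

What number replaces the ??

The slot pattern repeats as AABB (period 4), so there are 2 interleaved tracks.
Subsequence A: 38, -38, 38, -38 (the oscillation 38·(−1)^(n+1)).
Subsequence B: 81, ?, 121, 144 (consecutive squares n² from n = 9).
Subsequence B's pattern makes the blank 100.

100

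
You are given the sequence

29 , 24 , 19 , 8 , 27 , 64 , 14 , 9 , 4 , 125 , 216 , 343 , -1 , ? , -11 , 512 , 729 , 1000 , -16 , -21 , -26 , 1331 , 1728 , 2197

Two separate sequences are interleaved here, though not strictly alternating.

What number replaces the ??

-6

Reading positions in blocks of 6 reveals the pattern AAABBB — 2 tracks woven together.
Track A: 29, 24, 19, 14, 9, 4, -1, ?, -11, -16, -21, -26. Arithmetic, step −5.
Track B: 8, 27, 64, 125, 216, 343, 512, 729, 1000, 1331, 1728, 2197. Perfect cubes starting at 2³.
Track A's pattern makes the blank -6.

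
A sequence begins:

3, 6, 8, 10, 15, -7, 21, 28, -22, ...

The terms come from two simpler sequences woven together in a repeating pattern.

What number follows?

Reading positions in blocks of 3 reveals the pattern AAB — 2 tracks woven together.
Track A is 3, 6, 10, 15, 21, 28, which is the triangular numbers T_2, T_3, ….
Track B is 8, -7, -22, which is linear: a_n = 23 − 15·n.
Position 10 falls in track A as its term 7, giving 36.

36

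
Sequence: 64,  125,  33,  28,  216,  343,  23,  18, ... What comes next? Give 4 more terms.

Reading positions in blocks of 4 reveals the pattern AABB — 2 tracks woven together.
Stream A = 64, 125, 216, 343: consecutive cubes n³ from n = 4.
Stream B = 33, 28, 23, 18: arithmetic with common difference −5.
Position 9 falls in stream A as its term 5, giving 512.
Position 10 → stream A, term 6 = 729.
Position 11 → stream B, term 5 = 13.
Position 12 falls in stream B as its term 6, giving 8.

512, 729, 13, 8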